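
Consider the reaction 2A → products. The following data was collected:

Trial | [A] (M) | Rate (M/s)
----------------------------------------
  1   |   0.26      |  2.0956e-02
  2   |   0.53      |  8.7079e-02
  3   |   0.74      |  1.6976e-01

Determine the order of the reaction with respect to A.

second order (2)

Step 1: Compare trials to find order n where rate₂/rate₁ = ([A]₂/[A]₁)^n
Step 2: rate₂/rate₁ = 8.7079e-02/2.0956e-02 = 4.155
Step 3: [A]₂/[A]₁ = 0.53/0.26 = 2.038
Step 4: n = ln(4.155)/ln(2.038) = 2.00 ≈ 2
Step 5: The reaction is second order in A.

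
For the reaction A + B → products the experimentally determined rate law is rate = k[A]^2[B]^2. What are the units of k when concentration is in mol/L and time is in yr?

(mol/L)⁻³·yr⁻¹

Step 1: Overall order = 2 + 2 = 4.
Step 2: rate has units mol/L·yr⁻¹; [A]^2[B]^2 has units (mol/L)^4.
Step 3: k = rate/([A]^2[B]^2), so units of k = (mol/L)^(1-4)·yr⁻¹ = (mol/L)⁻³·yr⁻¹.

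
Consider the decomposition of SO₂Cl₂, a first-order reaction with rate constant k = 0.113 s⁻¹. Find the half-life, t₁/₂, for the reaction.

6.134 s

Step 1: For a first-order reaction, t₁/₂ = ln(2)/k
Step 2: t₁/₂ = ln(2)/0.113
Step 3: t₁/₂ = 0.6931/0.113 = 6.134 s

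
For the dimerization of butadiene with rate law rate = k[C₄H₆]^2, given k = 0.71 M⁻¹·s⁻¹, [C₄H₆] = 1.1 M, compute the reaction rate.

0.8591 M/s

Step 1: Identify the rate law: rate = k[C₄H₆]^2
Step 2: Substitute values: rate = 0.71 × (1.1)^2
Step 3: Calculate: rate = 0.71 × 1.21 = 0.8591 M/s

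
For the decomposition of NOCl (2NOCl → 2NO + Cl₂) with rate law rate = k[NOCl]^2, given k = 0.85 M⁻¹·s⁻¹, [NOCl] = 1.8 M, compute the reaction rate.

2.754 M/s

Step 1: Identify the rate law: rate = k[NOCl]^2
Step 2: Substitute values: rate = 0.85 × (1.8)^2
Step 3: Calculate: rate = 0.85 × 3.24 = 2.754 M/s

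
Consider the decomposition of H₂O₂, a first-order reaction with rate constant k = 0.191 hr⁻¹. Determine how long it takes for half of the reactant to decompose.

3.629 hr

Step 1: For a first-order reaction, t₁/₂ = ln(2)/k
Step 2: t₁/₂ = ln(2)/0.191
Step 3: t₁/₂ = 0.6931/0.191 = 3.629 hr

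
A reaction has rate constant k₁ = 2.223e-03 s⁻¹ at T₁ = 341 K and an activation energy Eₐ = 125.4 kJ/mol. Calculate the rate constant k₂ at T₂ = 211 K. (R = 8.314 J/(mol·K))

3.248e-15 s⁻¹

Step 1: Use the two-temperature Arrhenius form: ln(k₂/k₁) = -Eₐ/R × (1/T₂ - 1/T₁)
Step 2: Convert Eₐ to J/mol: 125.4 kJ/mol = 125400 J/mol
Step 3: 1/T₂ - 1/T₁ = 1/211 - 1/341 = 1.806785e-03 K⁻¹
Step 4: ln(k₂/k₁) = -125400/8.314 × 1.806785e-03 = -27.25172
Step 5: k₂ = k₁ × exp(-27.25172) = 2.223e-03 × 1.46126e-12 = 3.248e-15 s⁻¹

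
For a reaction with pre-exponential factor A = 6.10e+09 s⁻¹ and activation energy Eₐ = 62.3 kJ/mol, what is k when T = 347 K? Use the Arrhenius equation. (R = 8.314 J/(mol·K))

2.55e+00 s⁻¹

Step 1: Use the Arrhenius equation: k = A × exp(-Eₐ/RT)
Step 2: Convert Eₐ to J/mol: 62.3 kJ/mol = 62300 J/mol
Step 3: Calculate the exponent: -Eₐ/(RT) = -62300/(8.314 × 347) = -21.59477
Step 4: k = 6.10e+09 × exp(-21.59477)
Step 5: k = 6.10e+09 × 4.18322e-10 = 2.5518e+00 s⁻¹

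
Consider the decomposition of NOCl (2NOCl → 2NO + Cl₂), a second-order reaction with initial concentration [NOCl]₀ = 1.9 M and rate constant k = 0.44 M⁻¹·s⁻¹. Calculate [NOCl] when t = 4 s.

0.4374 M

Step 1: For a second-order reaction: 1/[NOCl] = 1/[NOCl]₀ + kt
Step 2: 1/[NOCl] = 1/1.9 + 0.44 × 4
Step 3: 1/[NOCl] = 0.5263 + 1.76 = 2.286
Step 4: [NOCl] = 1/2.286 = 0.4374 M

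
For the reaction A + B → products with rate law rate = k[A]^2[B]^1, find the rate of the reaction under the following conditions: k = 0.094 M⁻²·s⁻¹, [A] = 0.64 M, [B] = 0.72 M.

0.02772 M/s

Step 1: The rate law is rate = k[A]^2[B]^1
Step 2: Substitute: rate = 0.094 × (0.64)^2 × (0.72)^1
Step 3: rate = 0.094 × 0.4096 × 0.72 = 0.0277217 M/s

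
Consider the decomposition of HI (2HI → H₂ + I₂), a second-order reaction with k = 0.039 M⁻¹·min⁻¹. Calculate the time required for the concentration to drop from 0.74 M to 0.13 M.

162.6 min

Step 1: For second-order: t = (1/[HI] - 1/[HI]₀)/k
Step 2: t = (1/0.13 - 1/0.74)/0.039
Step 3: t = (7.692 - 1.351)/0.039
Step 4: t = 6.341/0.039 = 162.6 min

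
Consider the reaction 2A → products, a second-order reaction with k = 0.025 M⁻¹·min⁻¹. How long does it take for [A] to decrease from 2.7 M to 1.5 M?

11.85 min

Step 1: For second-order: t = (1/[A] - 1/[A]₀)/k
Step 2: t = (1/1.5 - 1/2.7)/0.025
Step 3: t = (0.6667 - 0.3704)/0.025
Step 4: t = 0.2963/0.025 = 11.85 min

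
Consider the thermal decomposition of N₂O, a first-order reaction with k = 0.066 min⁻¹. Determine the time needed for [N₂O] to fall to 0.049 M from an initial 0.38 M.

31.04 min

Step 1: For first-order: t = ln([N₂O]₀/[N₂O])/k
Step 2: t = ln(0.38/0.049)/0.066
Step 3: t = ln(7.755)/0.066
Step 4: t = 2.048/0.066 = 31.04 min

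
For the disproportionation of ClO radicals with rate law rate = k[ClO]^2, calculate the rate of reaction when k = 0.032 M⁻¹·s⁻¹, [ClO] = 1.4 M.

0.06272 M/s

Step 1: Identify the rate law: rate = k[ClO]^2
Step 2: Substitute values: rate = 0.032 × (1.4)^2
Step 3: Calculate: rate = 0.032 × 1.96 = 0.06272 M/s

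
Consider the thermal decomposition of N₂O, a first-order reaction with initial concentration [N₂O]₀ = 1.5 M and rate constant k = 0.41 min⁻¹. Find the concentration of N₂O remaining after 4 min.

0.291 M

Step 1: For a first-order reaction: [N₂O] = [N₂O]₀ × e^(-kt)
Step 2: [N₂O] = 1.5 × e^(-0.41 × 4)
Step 3: [N₂O] = 1.5 × e^(-1.64)
Step 4: [N₂O] = 1.5 × 0.19398 = 0.291 M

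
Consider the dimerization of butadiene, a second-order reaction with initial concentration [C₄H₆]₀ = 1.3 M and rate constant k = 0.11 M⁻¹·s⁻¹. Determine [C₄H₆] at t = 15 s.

0.4134 M

Step 1: For a second-order reaction: 1/[C₄H₆] = 1/[C₄H₆]₀ + kt
Step 2: 1/[C₄H₆] = 1/1.3 + 0.11 × 15
Step 3: 1/[C₄H₆] = 0.7692 + 1.65 = 2.419
Step 4: [C₄H₆] = 1/2.419 = 0.4134 M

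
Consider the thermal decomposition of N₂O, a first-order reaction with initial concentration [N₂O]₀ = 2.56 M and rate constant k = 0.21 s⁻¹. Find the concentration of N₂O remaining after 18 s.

0.05843 M

Step 1: For a first-order reaction: [N₂O] = [N₂O]₀ × e^(-kt)
Step 2: [N₂O] = 2.56 × e^(-0.21 × 18)
Step 3: [N₂O] = 2.56 × e^(-3.78)
Step 4: [N₂O] = 2.56 × 0.0228227 = 0.05843 M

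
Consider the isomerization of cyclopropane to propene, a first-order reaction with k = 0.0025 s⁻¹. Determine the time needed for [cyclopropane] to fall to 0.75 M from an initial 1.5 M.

277.3 s

Step 1: For first-order: t = ln([cyclopropane]₀/[cyclopropane])/k
Step 2: t = ln(1.5/0.75)/0.0025
Step 3: t = ln(2)/0.0025
Step 4: t = 0.6931/0.0025 = 277.3 s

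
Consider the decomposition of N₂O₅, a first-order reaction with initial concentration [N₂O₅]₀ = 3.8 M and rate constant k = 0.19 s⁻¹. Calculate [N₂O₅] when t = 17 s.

0.1503 M

Step 1: For a first-order reaction: [N₂O₅] = [N₂O₅]₀ × e^(-kt)
Step 2: [N₂O₅] = 3.8 × e^(-0.19 × 17)
Step 3: [N₂O₅] = 3.8 × e^(-3.23)
Step 4: [N₂O₅] = 3.8 × 0.0395575 = 0.1503 M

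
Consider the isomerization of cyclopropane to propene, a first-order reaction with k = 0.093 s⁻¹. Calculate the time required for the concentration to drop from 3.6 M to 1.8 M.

7.453 s

Step 1: For first-order: t = ln([cyclopropane]₀/[cyclopropane])/k
Step 2: t = ln(3.6/1.8)/0.093
Step 3: t = ln(2)/0.093
Step 4: t = 0.6931/0.093 = 7.453 s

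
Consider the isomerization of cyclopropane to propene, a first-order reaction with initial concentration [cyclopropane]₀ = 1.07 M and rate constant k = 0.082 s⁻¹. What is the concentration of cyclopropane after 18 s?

0.2445 M

Step 1: For a first-order reaction: [cyclopropane] = [cyclopropane]₀ × e^(-kt)
Step 2: [cyclopropane] = 1.07 × e^(-0.082 × 18)
Step 3: [cyclopropane] = 1.07 × e^(-1.476)
Step 4: [cyclopropane] = 1.07 × 0.22855 = 0.2445 M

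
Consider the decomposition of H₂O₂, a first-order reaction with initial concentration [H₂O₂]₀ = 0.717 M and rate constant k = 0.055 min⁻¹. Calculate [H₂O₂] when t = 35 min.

0.1046 M

Step 1: For a first-order reaction: [H₂O₂] = [H₂O₂]₀ × e^(-kt)
Step 2: [H₂O₂] = 0.717 × e^(-0.055 × 35)
Step 3: [H₂O₂] = 0.717 × e^(-1.925)
Step 4: [H₂O₂] = 0.717 × 0.145876 = 0.1046 M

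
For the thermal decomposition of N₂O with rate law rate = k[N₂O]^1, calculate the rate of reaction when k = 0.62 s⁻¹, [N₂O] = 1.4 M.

0.868 M/s

Step 1: Identify the rate law: rate = k[N₂O]^1
Step 2: Substitute values: rate = 0.62 × (1.4)^1
Step 3: Calculate: rate = 0.62 × 1.4 = 0.868 M/s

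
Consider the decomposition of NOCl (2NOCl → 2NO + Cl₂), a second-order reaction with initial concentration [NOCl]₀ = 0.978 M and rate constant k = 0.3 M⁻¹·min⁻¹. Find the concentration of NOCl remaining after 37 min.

0.08249 M

Step 1: For a second-order reaction: 1/[NOCl] = 1/[NOCl]₀ + kt
Step 2: 1/[NOCl] = 1/0.978 + 0.3 × 37
Step 3: 1/[NOCl] = 1.022 + 11.1 = 12.12
Step 4: [NOCl] = 1/12.12 = 0.08249 M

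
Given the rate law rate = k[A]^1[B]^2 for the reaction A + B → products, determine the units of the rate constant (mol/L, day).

(mol/L)⁻²·day⁻¹

Step 1: Overall order = 1 + 2 = 3.
Step 2: rate has units mol/L·day⁻¹; [A]^1[B]^2 has units (mol/L)^3.
Step 3: k = rate/([A]^1[B]^2), so units of k = (mol/L)^(1-3)·day⁻¹ = (mol/L)⁻²·day⁻¹.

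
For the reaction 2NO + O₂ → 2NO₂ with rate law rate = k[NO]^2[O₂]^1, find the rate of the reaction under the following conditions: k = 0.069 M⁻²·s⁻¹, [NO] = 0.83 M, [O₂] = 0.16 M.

0.007605 M/s

Step 1: The rate law is rate = k[NO]^2[O₂]^1
Step 2: Substitute: rate = 0.069 × (0.83)^2 × (0.16)^1
Step 3: rate = 0.069 × 0.6889 × 0.16 = 0.00760546 M/s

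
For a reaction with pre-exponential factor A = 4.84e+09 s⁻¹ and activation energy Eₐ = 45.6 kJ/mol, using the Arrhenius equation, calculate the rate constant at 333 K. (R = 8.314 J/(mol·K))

3.40e+02 s⁻¹

Step 1: Use the Arrhenius equation: k = A × exp(-Eₐ/RT)
Step 2: Convert Eₐ to J/mol: 45.6 kJ/mol = 45600 J/mol
Step 3: Calculate the exponent: -Eₐ/(RT) = -45600/(8.314 × 333) = -16.47064
Step 4: k = 4.84e+09 × exp(-16.47064)
Step 5: k = 4.84e+09 × 7.02897e-08 = 3.4020e+02 s⁻¹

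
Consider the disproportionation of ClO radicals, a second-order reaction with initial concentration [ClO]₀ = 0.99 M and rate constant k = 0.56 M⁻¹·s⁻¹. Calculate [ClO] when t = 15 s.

0.1063 M

Step 1: For a second-order reaction: 1/[ClO] = 1/[ClO]₀ + kt
Step 2: 1/[ClO] = 1/0.99 + 0.56 × 15
Step 3: 1/[ClO] = 1.01 + 8.4 = 9.41
Step 4: [ClO] = 1/9.41 = 0.1063 M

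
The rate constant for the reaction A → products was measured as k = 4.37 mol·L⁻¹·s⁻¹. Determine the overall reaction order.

zeroth order (0)

Step 1: The units of k for an nth-order reaction are (concentration)^(1-n)·(time)⁻¹.
Step 2: Here k has units mol·L⁻¹·s⁻¹, so the concentration exponent is 1.
Step 3: 1 - n = 1 ⇒ n = 0. The reaction is zeroth order.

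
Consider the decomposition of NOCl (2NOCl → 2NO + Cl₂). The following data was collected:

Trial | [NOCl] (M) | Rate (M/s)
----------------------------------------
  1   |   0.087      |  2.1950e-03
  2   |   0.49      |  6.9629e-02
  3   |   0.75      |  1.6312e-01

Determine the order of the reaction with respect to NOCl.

second order (2)

Step 1: Compare trials to find order n where rate₂/rate₁ = ([NOCl]₂/[NOCl]₁)^n
Step 2: rate₂/rate₁ = 6.9629e-02/2.1950e-03 = 31.72
Step 3: [NOCl]₂/[NOCl]₁ = 0.49/0.087 = 5.632
Step 4: n = ln(31.72)/ln(5.632) = 2.00 ≈ 2
Step 5: The reaction is second order in NOCl.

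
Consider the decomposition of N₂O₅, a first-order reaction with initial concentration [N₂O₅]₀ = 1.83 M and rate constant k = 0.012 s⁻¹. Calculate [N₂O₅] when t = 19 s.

1.457 M

Step 1: For a first-order reaction: [N₂O₅] = [N₂O₅]₀ × e^(-kt)
Step 2: [N₂O₅] = 1.83 × e^(-0.012 × 19)
Step 3: [N₂O₅] = 1.83 × e^(-0.228)
Step 4: [N₂O₅] = 1.83 × 0.796124 = 1.457 M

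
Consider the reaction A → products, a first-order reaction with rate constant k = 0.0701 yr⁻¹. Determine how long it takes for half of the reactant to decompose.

9.888 yr

Step 1: For a first-order reaction, t₁/₂ = ln(2)/k
Step 2: t₁/₂ = ln(2)/0.0701
Step 3: t₁/₂ = 0.6931/0.0701 = 9.888 yr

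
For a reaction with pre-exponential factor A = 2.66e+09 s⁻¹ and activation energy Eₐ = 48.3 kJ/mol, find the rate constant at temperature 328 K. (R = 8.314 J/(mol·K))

5.40e+01 s⁻¹

Step 1: Use the Arrhenius equation: k = A × exp(-Eₐ/RT)
Step 2: Convert Eₐ to J/mol: 48.3 kJ/mol = 48300 J/mol
Step 3: Calculate the exponent: -Eₐ/(RT) = -48300/(8.314 × 328) = -17.71182
Step 4: k = 2.66e+09 × exp(-17.71182)
Step 5: k = 2.66e+09 × 2.03168e-08 = 5.4043e+01 s⁻¹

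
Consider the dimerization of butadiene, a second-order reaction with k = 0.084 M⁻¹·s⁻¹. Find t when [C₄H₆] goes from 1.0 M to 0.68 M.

5.602 s

Step 1: For second-order: t = (1/[C₄H₆] - 1/[C₄H₆]₀)/k
Step 2: t = (1/0.68 - 1/1.0)/0.084
Step 3: t = (1.471 - 1)/0.084
Step 4: t = 0.4706/0.084 = 5.602 s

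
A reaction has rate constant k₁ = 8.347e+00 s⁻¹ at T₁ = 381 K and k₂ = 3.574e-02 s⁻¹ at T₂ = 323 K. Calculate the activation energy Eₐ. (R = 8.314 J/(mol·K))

96.2 kJ/mol

Step 1: Use the two-temperature Arrhenius form: ln(k₂/k₁) = -Eₐ/R × (1/T₂ - 1/T₁)
Step 2: ln(k₂/k₁) = ln(3.574e-02/8.347e+00) = ln(0.00428178) = -5.45339
Step 3: 1/T₂ - 1/T₁ = 1/323 - 1/381 = 4.713033e-04 K⁻¹
Step 4: Eₐ = -R × ln(k₂/k₁) / (1/T₂ - 1/T₁) = -8.314 × -5.45339 / 4.713033e-04
Step 5: Eₐ = 9.6200e+04 J/mol = 96.2 kJ/mol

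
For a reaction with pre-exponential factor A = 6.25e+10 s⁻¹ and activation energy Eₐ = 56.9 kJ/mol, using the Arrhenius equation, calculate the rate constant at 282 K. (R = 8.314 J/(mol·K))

1.80e+00 s⁻¹

Step 1: Use the Arrhenius equation: k = A × exp(-Eₐ/RT)
Step 2: Convert Eₐ to J/mol: 56.9 kJ/mol = 56900 J/mol
Step 3: Calculate the exponent: -Eₐ/(RT) = -56900/(8.314 × 282) = -24.26907
Step 4: k = 6.25e+10 × exp(-24.26907)
Step 5: k = 6.25e+10 × 2.88454e-11 = 1.8028e+00 s⁻¹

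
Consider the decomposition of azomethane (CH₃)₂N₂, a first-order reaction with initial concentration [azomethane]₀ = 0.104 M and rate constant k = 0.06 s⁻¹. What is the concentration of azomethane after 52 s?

0.004592 M

Step 1: For a first-order reaction: [azomethane] = [azomethane]₀ × e^(-kt)
Step 2: [azomethane] = 0.104 × e^(-0.06 × 52)
Step 3: [azomethane] = 0.104 × e^(-3.12)
Step 4: [azomethane] = 0.104 × 0.0441572 = 0.004592 M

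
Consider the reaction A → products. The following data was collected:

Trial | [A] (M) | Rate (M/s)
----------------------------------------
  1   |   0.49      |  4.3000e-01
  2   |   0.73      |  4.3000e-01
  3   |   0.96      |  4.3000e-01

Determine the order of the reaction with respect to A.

zeroth order (0)

Step 1: Compare trials - when concentration changes, rate stays constant.
Step 2: rate₂/rate₁ = 4.3000e-01/4.3000e-01 = 1
Step 3: [A]₂/[A]₁ = 0.73/0.49 = 1.49
Step 4: Since rate ratio ≈ (conc ratio)^0, the reaction is zeroth order.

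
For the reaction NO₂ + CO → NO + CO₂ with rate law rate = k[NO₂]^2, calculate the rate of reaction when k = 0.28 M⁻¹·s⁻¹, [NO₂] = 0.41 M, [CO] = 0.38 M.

0.04707 M/s

Step 1: The rate law is rate = k[NO₂]^2
Step 2: Note that the rate does not depend on [CO] (zero order in CO).
Step 3: rate = 0.28 × (0.41)^2 = 0.047068 M/s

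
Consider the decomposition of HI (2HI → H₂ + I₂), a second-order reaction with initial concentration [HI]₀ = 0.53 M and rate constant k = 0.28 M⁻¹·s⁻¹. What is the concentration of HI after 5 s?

0.3042 M

Step 1: For a second-order reaction: 1/[HI] = 1/[HI]₀ + kt
Step 2: 1/[HI] = 1/0.53 + 0.28 × 5
Step 3: 1/[HI] = 1.887 + 1.4 = 3.287
Step 4: [HI] = 1/3.287 = 0.3042 M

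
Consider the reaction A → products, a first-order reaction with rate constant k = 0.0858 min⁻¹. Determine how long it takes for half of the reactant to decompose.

8.079 min

Step 1: For a first-order reaction, t₁/₂ = ln(2)/k
Step 2: t₁/₂ = ln(2)/0.0858
Step 3: t₁/₂ = 0.6931/0.0858 = 8.079 min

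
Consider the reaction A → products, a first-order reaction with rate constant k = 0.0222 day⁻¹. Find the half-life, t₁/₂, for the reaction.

31.22 day

Step 1: For a first-order reaction, t₁/₂ = ln(2)/k
Step 2: t₁/₂ = ln(2)/0.0222
Step 3: t₁/₂ = 0.6931/0.0222 = 31.22 day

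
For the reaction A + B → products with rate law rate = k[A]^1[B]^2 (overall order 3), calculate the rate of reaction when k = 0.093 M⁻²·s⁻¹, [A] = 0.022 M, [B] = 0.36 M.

0.0002652 M/s

Step 1: The rate law is rate = k[A]^1[B]^2, overall order = 1+2 = 3
Step 2: Substitute values: rate = 0.093 × (0.022)^1 × (0.36)^2
Step 3: rate = 0.093 × 0.022 × 0.1296 = 0.000265162 M/s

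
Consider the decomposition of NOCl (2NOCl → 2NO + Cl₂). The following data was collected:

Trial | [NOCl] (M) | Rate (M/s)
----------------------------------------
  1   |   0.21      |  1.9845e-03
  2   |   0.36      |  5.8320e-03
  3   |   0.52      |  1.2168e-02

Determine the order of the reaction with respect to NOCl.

second order (2)

Step 1: Compare trials to find order n where rate₂/rate₁ = ([NOCl]₂/[NOCl]₁)^n
Step 2: rate₂/rate₁ = 5.8320e-03/1.9845e-03 = 2.939
Step 3: [NOCl]₂/[NOCl]₁ = 0.36/0.21 = 1.714
Step 4: n = ln(2.939)/ln(1.714) = 2.00 ≈ 2
Step 5: The reaction is second order in NOCl.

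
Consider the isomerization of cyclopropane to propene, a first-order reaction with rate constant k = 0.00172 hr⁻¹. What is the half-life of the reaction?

403 hr

Step 1: For a first-order reaction, t₁/₂ = ln(2)/k
Step 2: t₁/₂ = ln(2)/0.00172
Step 3: t₁/₂ = 0.6931/0.00172 = 403 hr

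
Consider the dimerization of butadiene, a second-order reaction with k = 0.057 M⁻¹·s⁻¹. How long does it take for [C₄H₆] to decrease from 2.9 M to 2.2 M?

1.925 s

Step 1: For second-order: t = (1/[C₄H₆] - 1/[C₄H₆]₀)/k
Step 2: t = (1/2.2 - 1/2.9)/0.057
Step 3: t = (0.4545 - 0.3448)/0.057
Step 4: t = 0.1097/0.057 = 1.925 s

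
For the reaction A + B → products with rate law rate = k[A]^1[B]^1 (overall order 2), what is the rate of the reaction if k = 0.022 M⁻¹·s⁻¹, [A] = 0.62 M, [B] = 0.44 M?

0.006002 M/s

Step 1: The rate law is rate = k[A]^1[B]^1, overall order = 1+1 = 2
Step 2: Substitute values: rate = 0.022 × (0.62)^1 × (0.44)^1
Step 3: rate = 0.022 × 0.62 × 0.44 = 0.0060016 M/s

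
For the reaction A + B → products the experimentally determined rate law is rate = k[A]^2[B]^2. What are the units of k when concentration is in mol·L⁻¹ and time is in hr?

(mol·L⁻¹)⁻³·hr⁻¹

Step 1: Overall order = 2 + 2 = 4.
Step 2: rate has units mol·L⁻¹·hr⁻¹; [A]^2[B]^2 has units (mol·L⁻¹)^4.
Step 3: k = rate/([A]^2[B]^2), so units of k = (mol·L⁻¹)^(1-4)·hr⁻¹ = (mol·L⁻¹)⁻³·hr⁻¹.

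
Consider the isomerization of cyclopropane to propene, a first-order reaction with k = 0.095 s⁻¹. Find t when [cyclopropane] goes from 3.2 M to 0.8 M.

14.59 s

Step 1: For first-order: t = ln([cyclopropane]₀/[cyclopropane])/k
Step 2: t = ln(3.2/0.8)/0.095
Step 3: t = ln(4)/0.095
Step 4: t = 1.386/0.095 = 14.59 s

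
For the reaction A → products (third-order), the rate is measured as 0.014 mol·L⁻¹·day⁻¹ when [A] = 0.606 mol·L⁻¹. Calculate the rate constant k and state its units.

0.06291 (mol·L⁻¹)⁻²·day⁻¹

Step 1: rate = k[A]^3, so k = rate / [A]^3.
Step 2: k = 0.014 / (0.606)^3 = 0.014 / 0.2225.
Step 3: k = 0.06291 (mol·L⁻¹)⁻²·day⁻¹.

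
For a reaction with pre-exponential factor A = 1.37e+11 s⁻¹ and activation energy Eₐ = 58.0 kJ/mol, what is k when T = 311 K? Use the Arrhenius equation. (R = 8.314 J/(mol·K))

2.48e+01 s⁻¹

Step 1: Use the Arrhenius equation: k = A × exp(-Eₐ/RT)
Step 2: Convert Eₐ to J/mol: 58.0 kJ/mol = 58000 J/mol
Step 3: Calculate the exponent: -Eₐ/(RT) = -58000/(8.314 × 311) = -22.43146
Step 4: k = 1.37e+11 × exp(-22.43146)
Step 5: k = 1.37e+11 × 1.81193e-10 = 2.4823e+01 s⁻¹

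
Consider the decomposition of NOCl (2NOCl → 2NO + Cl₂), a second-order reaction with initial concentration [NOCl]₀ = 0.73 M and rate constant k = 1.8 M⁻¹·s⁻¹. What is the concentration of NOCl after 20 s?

0.02676 M

Step 1: For a second-order reaction: 1/[NOCl] = 1/[NOCl]₀ + kt
Step 2: 1/[NOCl] = 1/0.73 + 1.8 × 20
Step 3: 1/[NOCl] = 1.37 + 36 = 37.37
Step 4: [NOCl] = 1/37.37 = 0.02676 M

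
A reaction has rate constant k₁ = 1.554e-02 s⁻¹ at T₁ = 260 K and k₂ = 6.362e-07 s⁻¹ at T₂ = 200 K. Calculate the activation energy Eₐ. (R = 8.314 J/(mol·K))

72.8 kJ/mol

Step 1: Use the two-temperature Arrhenius form: ln(k₂/k₁) = -Eₐ/R × (1/T₂ - 1/T₁)
Step 2: ln(k₂/k₁) = ln(6.362e-07/1.554e-02) = ln(4.09395e-05) = -10.1034
Step 3: 1/T₂ - 1/T₁ = 1/200 - 1/260 = 1.153846e-03 K⁻¹
Step 4: Eₐ = -R × ln(k₂/k₁) / (1/T₂ - 1/T₁) = -8.314 × -10.1034 / 1.153846e-03
Step 5: Eₐ = 7.2800e+04 J/mol = 72.8 kJ/mol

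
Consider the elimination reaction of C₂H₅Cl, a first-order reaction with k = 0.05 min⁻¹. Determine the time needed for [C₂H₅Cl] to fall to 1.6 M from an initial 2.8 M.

11.19 min

Step 1: For first-order: t = ln([C₂H₅Cl]₀/[C₂H₅Cl])/k
Step 2: t = ln(2.8/1.6)/0.05
Step 3: t = ln(1.75)/0.05
Step 4: t = 0.5596/0.05 = 11.19 min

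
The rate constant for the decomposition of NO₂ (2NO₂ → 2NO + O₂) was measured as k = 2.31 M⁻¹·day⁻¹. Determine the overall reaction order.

second order (2)

Step 1: The units of k for an nth-order reaction are (concentration)^(1-n)·(time)⁻¹.
Step 2: Here k has units M⁻¹·day⁻¹, so the concentration exponent is -1.
Step 3: 1 - n = -1 ⇒ n = 2. The reaction is second order.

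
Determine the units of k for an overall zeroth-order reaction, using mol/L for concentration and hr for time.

mol/L·hr⁻¹

Step 1: For overall order n, rate = k × (concentration)^n.
Step 2: Rate has units mol/L·hr⁻¹; concentration term has units (mol/L)^0.
Step 3: k = rate / (concentration)^n, so units of k = (mol/L)^(1-0)·hr⁻¹ = mol/L·hr⁻¹.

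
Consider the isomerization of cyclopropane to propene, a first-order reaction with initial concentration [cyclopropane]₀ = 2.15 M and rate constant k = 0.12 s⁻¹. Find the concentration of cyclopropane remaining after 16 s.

0.3152 M

Step 1: For a first-order reaction: [cyclopropane] = [cyclopropane]₀ × e^(-kt)
Step 2: [cyclopropane] = 2.15 × e^(-0.12 × 16)
Step 3: [cyclopropane] = 2.15 × e^(-1.92)
Step 4: [cyclopropane] = 2.15 × 0.146607 = 0.3152 M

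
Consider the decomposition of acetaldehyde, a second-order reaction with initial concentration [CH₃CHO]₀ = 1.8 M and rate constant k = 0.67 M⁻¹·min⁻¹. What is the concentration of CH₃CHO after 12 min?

0.1163 M

Step 1: For a second-order reaction: 1/[CH₃CHO] = 1/[CH₃CHO]₀ + kt
Step 2: 1/[CH₃CHO] = 1/1.8 + 0.67 × 12
Step 3: 1/[CH₃CHO] = 0.5556 + 8.04 = 8.596
Step 4: [CH₃CHO] = 1/8.596 = 0.1163 M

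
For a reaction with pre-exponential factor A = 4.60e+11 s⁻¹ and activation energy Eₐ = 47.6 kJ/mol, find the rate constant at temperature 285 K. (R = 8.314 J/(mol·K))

8.68e+02 s⁻¹

Step 1: Use the Arrhenius equation: k = A × exp(-Eₐ/RT)
Step 2: Convert Eₐ to J/mol: 47.6 kJ/mol = 47600 J/mol
Step 3: Calculate the exponent: -Eₐ/(RT) = -47600/(8.314 × 285) = -20.08871
Step 4: k = 4.60e+11 × exp(-20.08871)
Step 5: k = 4.60e+11 × 1.88618e-09 = 8.6764e+02 s⁻¹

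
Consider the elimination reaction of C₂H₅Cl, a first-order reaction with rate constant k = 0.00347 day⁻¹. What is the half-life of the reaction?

199.8 day

Step 1: For a first-order reaction, t₁/₂ = ln(2)/k
Step 2: t₁/₂ = ln(2)/0.00347
Step 3: t₁/₂ = 0.6931/0.00347 = 199.8 day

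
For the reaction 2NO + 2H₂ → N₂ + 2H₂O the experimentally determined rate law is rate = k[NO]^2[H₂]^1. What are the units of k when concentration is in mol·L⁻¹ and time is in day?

(mol·L⁻¹)⁻²·day⁻¹

Step 1: Overall order = 2 + 1 = 3.
Step 2: rate has units mol·L⁻¹·day⁻¹; [NO]^2[H₂]^1 has units (mol·L⁻¹)^3.
Step 3: k = rate/([NO]^2[H₂]^1), so units of k = (mol·L⁻¹)^(1-3)·day⁻¹ = (mol·L⁻¹)⁻²·day⁻¹.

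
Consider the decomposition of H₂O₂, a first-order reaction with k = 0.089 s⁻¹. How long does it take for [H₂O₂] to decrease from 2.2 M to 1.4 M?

5.078 s

Step 1: For first-order: t = ln([H₂O₂]₀/[H₂O₂])/k
Step 2: t = ln(2.2/1.4)/0.089
Step 3: t = ln(1.571)/0.089
Step 4: t = 0.452/0.089 = 5.078 s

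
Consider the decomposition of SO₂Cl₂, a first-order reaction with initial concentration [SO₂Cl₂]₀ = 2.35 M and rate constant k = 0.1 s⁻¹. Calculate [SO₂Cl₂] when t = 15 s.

0.5244 M

Step 1: For a first-order reaction: [SO₂Cl₂] = [SO₂Cl₂]₀ × e^(-kt)
Step 2: [SO₂Cl₂] = 2.35 × e^(-0.1 × 15)
Step 3: [SO₂Cl₂] = 2.35 × e^(-1.5)
Step 4: [SO₂Cl₂] = 2.35 × 0.22313 = 0.5244 M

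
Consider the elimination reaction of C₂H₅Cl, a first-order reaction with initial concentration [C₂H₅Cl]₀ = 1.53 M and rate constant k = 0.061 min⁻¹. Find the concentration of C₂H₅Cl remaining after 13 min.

0.6923 M

Step 1: For a first-order reaction: [C₂H₅Cl] = [C₂H₅Cl]₀ × e^(-kt)
Step 2: [C₂H₅Cl] = 1.53 × e^(-0.061 × 13)
Step 3: [C₂H₅Cl] = 1.53 × e^(-0.793)
Step 4: [C₂H₅Cl] = 1.53 × 0.452485 = 0.6923 M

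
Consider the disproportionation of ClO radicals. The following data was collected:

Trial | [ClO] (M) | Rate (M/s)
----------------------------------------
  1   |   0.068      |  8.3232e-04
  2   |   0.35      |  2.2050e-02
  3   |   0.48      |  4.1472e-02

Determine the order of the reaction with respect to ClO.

second order (2)

Step 1: Compare trials to find order n where rate₂/rate₁ = ([ClO]₂/[ClO]₁)^n
Step 2: rate₂/rate₁ = 2.2050e-02/8.3232e-04 = 26.49
Step 3: [ClO]₂/[ClO]₁ = 0.35/0.068 = 5.147
Step 4: n = ln(26.49)/ln(5.147) = 2.00 ≈ 2
Step 5: The reaction is second order in ClO.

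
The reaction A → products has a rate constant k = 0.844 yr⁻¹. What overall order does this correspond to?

first order (1)

Step 1: The units of k for an nth-order reaction are (concentration)^(1-n)·(time)⁻¹.
Step 2: Here k has units yr⁻¹, so the concentration exponent is 0.
Step 3: 1 - n = 0 ⇒ n = 1. The reaction is first order.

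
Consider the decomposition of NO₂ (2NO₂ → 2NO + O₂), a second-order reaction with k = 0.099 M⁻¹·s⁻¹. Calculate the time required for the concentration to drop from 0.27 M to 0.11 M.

54.42 s

Step 1: For second-order: t = (1/[NO₂] - 1/[NO₂]₀)/k
Step 2: t = (1/0.11 - 1/0.27)/0.099
Step 3: t = (9.091 - 3.704)/0.099
Step 4: t = 5.387/0.099 = 54.42 s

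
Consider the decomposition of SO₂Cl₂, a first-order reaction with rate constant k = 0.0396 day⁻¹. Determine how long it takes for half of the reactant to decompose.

17.5 day

Step 1: For a first-order reaction, t₁/₂ = ln(2)/k
Step 2: t₁/₂ = ln(2)/0.0396
Step 3: t₁/₂ = 0.6931/0.0396 = 17.5 day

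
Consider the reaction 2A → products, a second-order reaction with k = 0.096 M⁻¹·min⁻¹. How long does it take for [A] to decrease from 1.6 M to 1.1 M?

2.959 min

Step 1: For second-order: t = (1/[A] - 1/[A]₀)/k
Step 2: t = (1/1.1 - 1/1.6)/0.096
Step 3: t = (0.9091 - 0.625)/0.096
Step 4: t = 0.2841/0.096 = 2.959 min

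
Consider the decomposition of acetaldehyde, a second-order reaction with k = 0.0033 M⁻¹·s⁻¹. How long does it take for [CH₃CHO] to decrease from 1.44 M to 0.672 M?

240.5 s

Step 1: For second-order: t = (1/[CH₃CHO] - 1/[CH₃CHO]₀)/k
Step 2: t = (1/0.672 - 1/1.44)/0.0033
Step 3: t = (1.488 - 0.6944)/0.0033
Step 4: t = 0.7937/0.0033 = 240.5 s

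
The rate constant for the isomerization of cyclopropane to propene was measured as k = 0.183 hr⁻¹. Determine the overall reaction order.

first order (1)

Step 1: The units of k for an nth-order reaction are (concentration)^(1-n)·(time)⁻¹.
Step 2: Here k has units hr⁻¹, so the concentration exponent is 0.
Step 3: 1 - n = 0 ⇒ n = 1. The reaction is first order.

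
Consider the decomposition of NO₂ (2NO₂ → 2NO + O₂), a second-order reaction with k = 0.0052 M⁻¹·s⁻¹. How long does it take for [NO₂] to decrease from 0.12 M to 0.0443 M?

2738 s

Step 1: For second-order: t = (1/[NO₂] - 1/[NO₂]₀)/k
Step 2: t = (1/0.0443 - 1/0.12)/0.0052
Step 3: t = (22.57 - 8.333)/0.0052
Step 4: t = 14.24/0.0052 = 2738 s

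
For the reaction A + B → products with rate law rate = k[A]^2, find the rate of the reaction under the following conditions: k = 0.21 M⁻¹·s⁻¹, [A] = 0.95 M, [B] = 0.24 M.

0.1895 M/s

Step 1: The rate law is rate = k[A]^2
Step 2: Note that the rate does not depend on [B] (zero order in B).
Step 3: rate = 0.21 × (0.95)^2 = 0.189525 M/s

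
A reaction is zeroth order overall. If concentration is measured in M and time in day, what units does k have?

M·day⁻¹

Step 1: For overall order n, rate = k × (concentration)^n.
Step 2: Rate has units M·day⁻¹; concentration term has units M^0.
Step 3: k = rate / (concentration)^n, so units of k = M^(1-0)·day⁻¹ = M·day⁻¹.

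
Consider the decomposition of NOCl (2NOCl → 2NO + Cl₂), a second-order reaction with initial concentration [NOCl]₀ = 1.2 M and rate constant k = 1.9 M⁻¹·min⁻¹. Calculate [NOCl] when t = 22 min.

0.02346 M

Step 1: For a second-order reaction: 1/[NOCl] = 1/[NOCl]₀ + kt
Step 2: 1/[NOCl] = 1/1.2 + 1.9 × 22
Step 3: 1/[NOCl] = 0.8333 + 41.8 = 42.63
Step 4: [NOCl] = 1/42.63 = 0.02346 M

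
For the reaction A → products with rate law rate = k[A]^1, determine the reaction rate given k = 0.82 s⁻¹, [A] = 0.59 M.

0.4838 M/s

Step 1: Identify the rate law: rate = k[A]^1
Step 2: Substitute values: rate = 0.82 × (0.59)^1
Step 3: Calculate: rate = 0.82 × 0.59 = 0.4838 M/s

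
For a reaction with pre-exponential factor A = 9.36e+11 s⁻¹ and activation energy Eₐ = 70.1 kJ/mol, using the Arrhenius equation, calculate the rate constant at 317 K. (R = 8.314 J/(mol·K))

2.63e+00 s⁻¹

Step 1: Use the Arrhenius equation: k = A × exp(-Eₐ/RT)
Step 2: Convert Eₐ to J/mol: 70.1 kJ/mol = 70100 J/mol
Step 3: Calculate the exponent: -Eₐ/(RT) = -70100/(8.314 × 317) = -26.59798
Step 4: k = 9.36e+11 × exp(-26.59798)
Step 5: k = 9.36e+11 × 2.80960e-12 = 2.6298e+00 s⁻¹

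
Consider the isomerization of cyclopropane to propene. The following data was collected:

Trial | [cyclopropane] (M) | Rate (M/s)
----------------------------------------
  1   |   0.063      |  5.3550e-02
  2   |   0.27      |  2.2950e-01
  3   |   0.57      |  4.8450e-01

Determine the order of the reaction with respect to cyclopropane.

first order (1)

Step 1: Compare trials to find order n where rate₂/rate₁ = ([cyclopropane]₂/[cyclopropane]₁)^n
Step 2: rate₂/rate₁ = 2.2950e-01/5.3550e-02 = 4.286
Step 3: [cyclopropane]₂/[cyclopropane]₁ = 0.27/0.063 = 4.286
Step 4: n = ln(4.286)/ln(4.286) = 1.00 ≈ 1
Step 5: The reaction is first order in cyclopropane.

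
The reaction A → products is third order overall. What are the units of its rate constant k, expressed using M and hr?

M⁻²·hr⁻¹

Step 1: For overall order n, rate = k × (concentration)^n.
Step 2: Rate has units M·hr⁻¹; concentration term has units M^3.
Step 3: k = rate / (concentration)^n, so units of k = M^(1-3)·hr⁻¹ = M⁻²·hr⁻¹.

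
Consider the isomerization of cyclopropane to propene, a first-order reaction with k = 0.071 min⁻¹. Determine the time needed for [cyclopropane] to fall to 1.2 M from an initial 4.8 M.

19.53 min

Step 1: For first-order: t = ln([cyclopropane]₀/[cyclopropane])/k
Step 2: t = ln(4.8/1.2)/0.071
Step 3: t = ln(4)/0.071
Step 4: t = 1.386/0.071 = 19.53 min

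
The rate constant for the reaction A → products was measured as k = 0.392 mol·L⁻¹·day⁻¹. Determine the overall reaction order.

zeroth order (0)

Step 1: The units of k for an nth-order reaction are (concentration)^(1-n)·(time)⁻¹.
Step 2: Here k has units mol·L⁻¹·day⁻¹, so the concentration exponent is 1.
Step 3: 1 - n = 1 ⇒ n = 0. The reaction is zeroth order.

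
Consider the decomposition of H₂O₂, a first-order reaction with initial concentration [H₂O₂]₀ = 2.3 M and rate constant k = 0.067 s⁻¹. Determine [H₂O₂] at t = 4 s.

1.759 M

Step 1: For a first-order reaction: [H₂O₂] = [H₂O₂]₀ × e^(-kt)
Step 2: [H₂O₂] = 2.3 × e^(-0.067 × 4)
Step 3: [H₂O₂] = 2.3 × e^(-0.268)
Step 4: [H₂O₂] = 2.3 × 0.764908 = 1.759 M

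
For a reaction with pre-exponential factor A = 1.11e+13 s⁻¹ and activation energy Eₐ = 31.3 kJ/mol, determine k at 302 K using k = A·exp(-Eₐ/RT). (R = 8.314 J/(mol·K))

4.28e+07 s⁻¹

Step 1: Use the Arrhenius equation: k = A × exp(-Eₐ/RT)
Step 2: Convert Eₐ to J/mol: 31.3 kJ/mol = 31300 J/mol
Step 3: Calculate the exponent: -Eₐ/(RT) = -31300/(8.314 × 302) = -12.46601
Step 4: k = 1.11e+13 × exp(-12.46601)
Step 5: k = 1.11e+13 × 3.85550e-06 = 4.2796e+07 s⁻¹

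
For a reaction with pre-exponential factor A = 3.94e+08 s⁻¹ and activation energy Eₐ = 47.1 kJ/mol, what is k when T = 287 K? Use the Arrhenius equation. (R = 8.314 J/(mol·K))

1.05e+00 s⁻¹

Step 1: Use the Arrhenius equation: k = A × exp(-Eₐ/RT)
Step 2: Convert Eₐ to J/mol: 47.1 kJ/mol = 47100 J/mol
Step 3: Calculate the exponent: -Eₐ/(RT) = -47100/(8.314 × 287) = -19.73917
Step 4: k = 3.94e+08 × exp(-19.73917)
Step 5: k = 3.94e+08 × 2.67539e-09 = 1.0541e+00 s⁻¹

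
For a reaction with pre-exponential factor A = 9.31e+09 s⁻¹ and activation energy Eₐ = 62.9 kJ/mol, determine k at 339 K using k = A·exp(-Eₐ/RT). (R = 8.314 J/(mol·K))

1.89e+00 s⁻¹

Step 1: Use the Arrhenius equation: k = A × exp(-Eₐ/RT)
Step 2: Convert Eₐ to J/mol: 62.9 kJ/mol = 62900 J/mol
Step 3: Calculate the exponent: -Eₐ/(RT) = -62900/(8.314 × 339) = -22.31726
Step 4: k = 9.31e+09 × exp(-22.31726)
Step 5: k = 9.31e+09 × 2.03113e-10 = 1.8910e+00 s⁻¹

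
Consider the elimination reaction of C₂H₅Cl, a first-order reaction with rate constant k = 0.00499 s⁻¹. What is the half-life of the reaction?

138.9 s

Step 1: For a first-order reaction, t₁/₂ = ln(2)/k
Step 2: t₁/₂ = ln(2)/0.00499
Step 3: t₁/₂ = 0.6931/0.00499 = 138.9 s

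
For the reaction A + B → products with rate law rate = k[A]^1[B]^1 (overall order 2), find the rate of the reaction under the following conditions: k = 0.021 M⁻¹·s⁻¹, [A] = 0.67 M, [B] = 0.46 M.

0.006472 M/s

Step 1: The rate law is rate = k[A]^1[B]^1, overall order = 1+1 = 2
Step 2: Substitute values: rate = 0.021 × (0.67)^1 × (0.46)^1
Step 3: rate = 0.021 × 0.67 × 0.46 = 0.0064722 M/s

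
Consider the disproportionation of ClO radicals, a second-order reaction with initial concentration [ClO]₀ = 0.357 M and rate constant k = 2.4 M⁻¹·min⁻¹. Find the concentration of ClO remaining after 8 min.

0.04545 M

Step 1: For a second-order reaction: 1/[ClO] = 1/[ClO]₀ + kt
Step 2: 1/[ClO] = 1/0.357 + 2.4 × 8
Step 3: 1/[ClO] = 2.801 + 19.2 = 22
Step 4: [ClO] = 1/22 = 0.04545 M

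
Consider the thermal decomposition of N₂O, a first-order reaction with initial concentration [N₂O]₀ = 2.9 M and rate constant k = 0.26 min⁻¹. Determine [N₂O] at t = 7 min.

0.4699 M

Step 1: For a first-order reaction: [N₂O] = [N₂O]₀ × e^(-kt)
Step 2: [N₂O] = 2.9 × e^(-0.26 × 7)
Step 3: [N₂O] = 2.9 × e^(-1.82)
Step 4: [N₂O] = 2.9 × 0.162026 = 0.4699 M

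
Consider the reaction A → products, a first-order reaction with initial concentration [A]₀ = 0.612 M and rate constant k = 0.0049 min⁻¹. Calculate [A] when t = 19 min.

0.5576 M

Step 1: For a first-order reaction: [A] = [A]₀ × e^(-kt)
Step 2: [A] = 0.612 × e^(-0.0049 × 19)
Step 3: [A] = 0.612 × e^(-0.0931)
Step 4: [A] = 0.612 × 0.911102 = 0.5576 M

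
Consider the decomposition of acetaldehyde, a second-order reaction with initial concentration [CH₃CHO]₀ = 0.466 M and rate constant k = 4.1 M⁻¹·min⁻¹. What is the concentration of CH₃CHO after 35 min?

0.006866 M

Step 1: For a second-order reaction: 1/[CH₃CHO] = 1/[CH₃CHO]₀ + kt
Step 2: 1/[CH₃CHO] = 1/0.466 + 4.1 × 35
Step 3: 1/[CH₃CHO] = 2.146 + 143.5 = 145.6
Step 4: [CH₃CHO] = 1/145.6 = 0.006866 M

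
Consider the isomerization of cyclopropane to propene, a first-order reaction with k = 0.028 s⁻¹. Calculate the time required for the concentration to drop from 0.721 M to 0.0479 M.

96.84 s

Step 1: For first-order: t = ln([cyclopropane]₀/[cyclopropane])/k
Step 2: t = ln(0.721/0.0479)/0.028
Step 3: t = ln(15.05)/0.028
Step 4: t = 2.712/0.028 = 96.84 s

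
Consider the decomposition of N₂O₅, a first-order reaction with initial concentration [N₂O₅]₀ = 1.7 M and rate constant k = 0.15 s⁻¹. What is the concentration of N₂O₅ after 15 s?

0.1792 M

Step 1: For a first-order reaction: [N₂O₅] = [N₂O₅]₀ × e^(-kt)
Step 2: [N₂O₅] = 1.7 × e^(-0.15 × 15)
Step 3: [N₂O₅] = 1.7 × e^(-2.25)
Step 4: [N₂O₅] = 1.7 × 0.105399 = 0.1792 M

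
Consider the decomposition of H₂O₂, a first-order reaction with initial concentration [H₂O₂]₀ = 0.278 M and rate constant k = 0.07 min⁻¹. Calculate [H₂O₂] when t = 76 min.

0.00136 M

Step 1: For a first-order reaction: [H₂O₂] = [H₂O₂]₀ × e^(-kt)
Step 2: [H₂O₂] = 0.278 × e^(-0.07 × 76)
Step 3: [H₂O₂] = 0.278 × e^(-5.32)
Step 4: [H₂O₂] = 0.278 × 0.00489275 = 0.00136 M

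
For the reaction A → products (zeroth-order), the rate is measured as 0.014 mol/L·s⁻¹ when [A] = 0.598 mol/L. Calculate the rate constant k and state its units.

0.014 mol/L·s⁻¹

Step 1: For a zeroth-order reaction, rate = k (independent of concentration).
Step 2: k = rate = 0.014 mol/L·s⁻¹.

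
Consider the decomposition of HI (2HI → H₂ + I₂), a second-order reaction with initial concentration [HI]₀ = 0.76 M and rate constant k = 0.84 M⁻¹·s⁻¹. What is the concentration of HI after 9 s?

0.1127 M

Step 1: For a second-order reaction: 1/[HI] = 1/[HI]₀ + kt
Step 2: 1/[HI] = 1/0.76 + 0.84 × 9
Step 3: 1/[HI] = 1.316 + 7.56 = 8.876
Step 4: [HI] = 1/8.876 = 0.1127 M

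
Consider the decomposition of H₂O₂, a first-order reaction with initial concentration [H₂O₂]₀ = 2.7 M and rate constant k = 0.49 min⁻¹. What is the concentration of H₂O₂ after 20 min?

0.0001497 M

Step 1: For a first-order reaction: [H₂O₂] = [H₂O₂]₀ × e^(-kt)
Step 2: [H₂O₂] = 2.7 × e^(-0.49 × 20)
Step 3: [H₂O₂] = 2.7 × e^(-9.8)
Step 4: [H₂O₂] = 2.7 × 5.54516e-05 = 0.0001497 M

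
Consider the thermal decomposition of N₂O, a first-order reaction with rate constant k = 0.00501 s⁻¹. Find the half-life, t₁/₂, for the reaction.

138.4 s

Step 1: For a first-order reaction, t₁/₂ = ln(2)/k
Step 2: t₁/₂ = ln(2)/0.00501
Step 3: t₁/₂ = 0.6931/0.00501 = 138.4 s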